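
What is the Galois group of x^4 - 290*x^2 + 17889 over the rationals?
Gal(K/Q) = V_4 (Klein four-group, Z/2Z × Z/2Z)

f factors as (x^2 - 89)(x^2 - 201), so the splitting field is K = Q(sqrt(89), sqrt(201)). The elements 89, 201, 17889 are all non-squares in Q, so sqrt(89) and sqrt(201) generate independent quadratic extensions. Thus [K:Q] = 4 and Gal(K/Q) is generated by the two order-2 automorphisms sqrt(89) ↦ -sqrt(89) and sqrt(201) ↦ -sqrt(201), giving V_4.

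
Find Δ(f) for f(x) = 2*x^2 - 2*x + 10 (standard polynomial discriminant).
Δ = -76

For a quadratic a x^2 + b x + c the discriminant is Δ = b^2 - 4ac = (-2)^2 - 4*(2)*(10) = 4 - (80) = -76.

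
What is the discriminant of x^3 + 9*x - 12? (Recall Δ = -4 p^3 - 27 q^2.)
Δ = -6804

For a depressed cubic x^3 + p x + q the discriminant is Δ = -4 p^3 - 27 q^2 = -4*(9)^3 - 27*(-12)^2 = -2916 - 3888 = -6804.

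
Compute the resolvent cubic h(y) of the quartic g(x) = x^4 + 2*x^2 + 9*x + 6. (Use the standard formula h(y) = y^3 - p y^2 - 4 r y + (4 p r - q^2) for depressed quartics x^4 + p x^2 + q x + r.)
h(y) = y^3 - 2*y^2 - 24*y - 33

Identify coefficients: p = 2, q = 9, r = 6.
Plug into h(y) = y^3 - p y^2 - 4 r y + (4 p r - q^2):
  h(y) = y^3 - (2) y^2 - 4*(6) y + (4*(2)*(6) - (9)^2)
       = y^3 + (-2) y^2 + (-24) y + (-33).
Simplifying: h(y) = y^3 - 2*y^2 - 24*y - 33.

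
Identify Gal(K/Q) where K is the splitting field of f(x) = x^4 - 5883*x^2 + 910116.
Gal(K/Q) = Z/2Z (cyclic of order 2)

f factors as (x^2 - 159)(x^2 - 5724), so the splitting field is K = Q(sqrt(159), sqrt(5724)). The squarefree part of 159 is 159 and the squarefree part of 5724 is also 159, so sqrt(159) and sqrt(5724) are both rational multiples of sqrt(159). Hence Q(sqrt(159)) = Q(sqrt(5724)) = Q(sqrt(159)), and the splitting field collapses to a single degree-2 extension with Galois group Z/2Z.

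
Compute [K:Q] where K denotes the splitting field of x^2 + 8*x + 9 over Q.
[K:Q] = 2

The discriminant of x^2 + (8)*x + (9) is b^2 - 4c = 64 - (36) = 28. Since 28 is not a perfect square in Q, the polynomial is irreducible over Q. Its two roots generate a degree-2 extension, so [K:Q] = 2.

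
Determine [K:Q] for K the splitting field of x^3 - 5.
[K:Q] = 6

x^3 - 5 has one real root r = 5^(1/3) and two complex roots r*zeta_3, r*zeta_3^2 where zeta_3 = e^(2*pi*i/3). The splitting field is Q(r, zeta_3). [Q(r):Q] = 3 and [Q(zeta_3):Q] = 2 with gcd = 1, so [Q(r, zeta_3):Q] = 3 * 2 = 6.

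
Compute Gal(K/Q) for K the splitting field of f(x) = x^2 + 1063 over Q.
Gal(K/Q) = Z/2Z (cyclic of order 2)

x^2 + 1063 is irreducible over Q since -1063 is not a rational square. The splitting field Q(sqrt(-1063)) has degree 2 over Q, and its unique nontrivial automorphism is sqrt(-1063) ↦ -sqrt(-1063). Hence Gal(Q(sqrt(-1063))/Q) = Z/2Z.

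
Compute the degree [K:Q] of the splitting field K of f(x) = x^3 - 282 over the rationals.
[K:Q] = 6

x^3 - 282 has one real root r = 282^(1/3) and two complex roots r*zeta_3, r*zeta_3^2 where zeta_3 = e^(2*pi*i/3). The splitting field is Q(r, zeta_3). [Q(r):Q] = 3 and [Q(zeta_3):Q] = 2 with gcd = 1, so [Q(r, zeta_3):Q] = 3 * 2 = 6.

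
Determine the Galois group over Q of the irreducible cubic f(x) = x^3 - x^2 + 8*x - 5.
Gal(K/Q) = S_3 (symmetric group of order 6)

Compute the discriminant of x^3 + (-1)*x^2 + (8)*x + (-5): Δ = -1959. Since Δ is not a rational square, the Galois group is not contained in A_3; it must be the full S_3 (irreducibility of the cubic rules out anything smaller).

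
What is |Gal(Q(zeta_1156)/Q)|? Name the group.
|Gal(Q(zeta_1156)/Q)| = phi(1156) = 544; group ≅ (Z/1156Z)^* ≅ Z/2Z × Z/272Z

The n-th cyclotomic polynomial Φ_1156(x) is the minimal polynomial of zeta_1156 over Q and has degree phi(1156) = 544. So Q(zeta_1156) is a degree-544 Galois extension with Galois group (Z/1156Z)^*. By CRT, (Z/1156Z)^* ≅ (Z/4Z)^* × (Z/289Z)^*. Each prime-power unit group is (Z/4Z)^* ≅ Z/2Z; (Z/289Z)^* ≅ Z/272Z. Hence Gal(Q(zeta_1156)/Q) ≅ Z/2Z × Z/272Z.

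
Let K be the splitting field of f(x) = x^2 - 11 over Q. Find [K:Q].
[K:Q] = 2

The discriminant of x^2 + (0)*x + (-11) is b^2 - 4c = 0 - (-44) = 44. Since 44 is not a perfect square in Q, the polynomial is irreducible over Q. Its two roots generate a degree-2 extension, so [K:Q] = 2.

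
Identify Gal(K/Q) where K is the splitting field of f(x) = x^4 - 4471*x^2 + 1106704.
Gal(K/Q) = Z/2Z (cyclic of order 2)

f factors as (x^2 - 263)(x^2 - 4208), so the splitting field is K = Q(sqrt(263), sqrt(4208)). The squarefree part of 263 is 263 and the squarefree part of 4208 is also 263, so sqrt(263) and sqrt(4208) are both rational multiples of sqrt(263). Hence Q(sqrt(263)) = Q(sqrt(4208)) = Q(sqrt(263)), and the splitting field collapses to a single degree-2 extension with Galois group Z/2Z.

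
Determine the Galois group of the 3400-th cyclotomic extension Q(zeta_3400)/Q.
|Gal(Q(zeta_3400)/Q)| = phi(3400) = 1280; group ≅ (Z/3400Z)^* ≅ Z/2Z × Z/2Z × Z/16Z × Z/20Z

The n-th cyclotomic polynomial Φ_3400(x) is the minimal polynomial of zeta_3400 over Q and has degree phi(3400) = 1280. So Q(zeta_3400) is a degree-1280 Galois extension with Galois group (Z/3400Z)^*. By CRT, (Z/3400Z)^* ≅ (Z/8Z)^* × (Z/25Z)^* × (Z/17Z)^*. Each prime-power unit group is (Z/8Z)^* ≅ Z/2Z × Z/2Z; (Z/25Z)^* ≅ Z/20Z; (Z/17Z)^* ≅ Z/16Z. Hence Gal(Q(zeta_3400)/Q) ≅ Z/2Z × Z/2Z × Z/16Z × Z/20Z.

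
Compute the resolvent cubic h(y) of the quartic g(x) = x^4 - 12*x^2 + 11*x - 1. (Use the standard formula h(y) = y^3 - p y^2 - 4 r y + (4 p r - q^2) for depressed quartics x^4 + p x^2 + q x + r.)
h(y) = y^3 + 12*y^2 + 4*y - 73

Identify coefficients: p = -12, q = 11, r = -1.
Plug into h(y) = y^3 - p y^2 - 4 r y + (4 p r - q^2):
  h(y) = y^3 - (-12) y^2 - 4*(-1) y + (4*(-12)*(-1) - (11)^2)
       = y^3 + (12) y^2 + (4) y + (-73).
Simplifying: h(y) = y^3 + 12*y^2 + 4*y - 73.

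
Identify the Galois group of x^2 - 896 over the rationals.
Gal(K/Q) = Z/2Z (cyclic of order 2)

x^2 - 896 is irreducible over Q since 896 is not a rational square. The splitting field Q(sqrt(896)) has degree 2 over Q, and its unique nontrivial automorphism is sqrt(896) ↦ -sqrt(896). Hence Gal(Q(sqrt(896))/Q) = Z/2Z.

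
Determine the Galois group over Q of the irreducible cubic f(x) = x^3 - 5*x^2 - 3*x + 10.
Gal(K/Q) = S_3 (symmetric group of order 6)

Compute the discriminant of x^3 + (-5)*x^2 + (-3)*x + (10): Δ = 5333. Since Δ is not a rational square, the Galois group is not contained in A_3; it must be the full S_3 (irreducibility of the cubic rules out anything smaller).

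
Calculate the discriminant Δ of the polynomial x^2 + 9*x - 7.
Δ = 109

For a quadratic a x^2 + b x + c the discriminant is Δ = b^2 - 4ac = (9)^2 - 4*(1)*(-7) = 81 - (-28) = 109.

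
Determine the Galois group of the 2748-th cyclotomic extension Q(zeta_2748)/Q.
|Gal(Q(zeta_2748)/Q)| = phi(2748) = 912; group ≅ (Z/2748Z)^* ≅ Z/2Z × Z/2Z × Z/228Z

The n-th cyclotomic polynomial Φ_2748(x) is the minimal polynomial of zeta_2748 over Q and has degree phi(2748) = 912. So Q(zeta_2748) is a degree-912 Galois extension with Galois group (Z/2748Z)^*. By CRT, (Z/2748Z)^* ≅ (Z/4Z)^* × (Z/3Z)^* × (Z/229Z)^*. Each prime-power unit group is (Z/4Z)^* ≅ Z/2Z; (Z/3Z)^* ≅ Z/2Z; (Z/229Z)^* ≅ Z/228Z. Hence Gal(Q(zeta_2748)/Q) ≅ Z/2Z × Z/2Z × Z/228Z.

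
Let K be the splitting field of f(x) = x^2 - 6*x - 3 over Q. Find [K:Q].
[K:Q] = 2

The discriminant of x^2 + (-6)*x + (-3) is b^2 - 4c = 36 - (-12) = 48. Since 48 is not a perfect square in Q, the polynomial is irreducible over Q. Its two roots generate a degree-2 extension, so [K:Q] = 2.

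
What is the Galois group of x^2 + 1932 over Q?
Gal(K/Q) = Z/2Z (cyclic of order 2)

x^2 + 1932 is irreducible over Q since -1932 is not a rational square. The splitting field Q(sqrt(-1932)) has degree 2 over Q, and its unique nontrivial automorphism is sqrt(-1932) ↦ -sqrt(-1932). Hence Gal(Q(sqrt(-1932))/Q) = Z/2Z.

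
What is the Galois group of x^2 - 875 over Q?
Gal(K/Q) = Z/2Z (cyclic of order 2)

x^2 - 875 is irreducible over Q since 875 is not a rational square. The splitting field Q(sqrt(875)) has degree 2 over Q, and its unique nontrivial automorphism is sqrt(875) ↦ -sqrt(875). Hence Gal(Q(sqrt(875))/Q) = Z/2Z.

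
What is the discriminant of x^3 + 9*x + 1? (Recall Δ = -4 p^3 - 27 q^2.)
Δ = -2943

For a depressed cubic x^3 + p x + q the discriminant is Δ = -4 p^3 - 27 q^2 = -4*(9)^3 - 27*(1)^2 = -2916 - 27 = -2943.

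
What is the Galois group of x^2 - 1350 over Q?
Gal(K/Q) = Z/2Z (cyclic of order 2)

x^2 - 1350 is irreducible over Q since 1350 is not a rational square. The splitting field Q(sqrt(1350)) has degree 2 over Q, and its unique nontrivial automorphism is sqrt(1350) ↦ -sqrt(1350). Hence Gal(Q(sqrt(1350))/Q) = Z/2Z.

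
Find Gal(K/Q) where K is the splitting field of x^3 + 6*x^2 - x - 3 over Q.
Gal(K/Q) = S_3 (symmetric group of order 6)

Compute the discriminant of x^3 + (6)*x^2 + (-1)*x + (-3): Δ = 2713. Since Δ is not a rational square, the Galois group is not contained in A_3; it must be the full S_3 (irreducibility of the cubic rules out anything smaller).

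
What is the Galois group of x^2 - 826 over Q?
Gal(K/Q) = Z/2Z (cyclic of order 2)

x^2 - 826 is irreducible over Q since 826 is not a rational square. The splitting field Q(sqrt(826)) has degree 2 over Q, and its unique nontrivial automorphism is sqrt(826) ↦ -sqrt(826). Hence Gal(Q(sqrt(826))/Q) = Z/2Z.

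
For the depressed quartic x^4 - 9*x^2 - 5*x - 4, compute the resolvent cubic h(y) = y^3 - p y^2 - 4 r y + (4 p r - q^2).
h(y) = y^3 + 9*y^2 + 16*y + 119

Identify coefficients: p = -9, q = -5, r = -4.
Plug into h(y) = y^3 - p y^2 - 4 r y + (4 p r - q^2):
  h(y) = y^3 - (-9) y^2 - 4*(-4) y + (4*(-9)*(-4) - (-5)^2)
       = y^3 + (9) y^2 + (16) y + (119).
Simplifying: h(y) = y^3 + 9*y^2 + 16*y + 119.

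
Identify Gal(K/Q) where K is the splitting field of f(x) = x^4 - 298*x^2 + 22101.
Gal(K/Q) = V_4 (Klein four-group, Z/2Z × Z/2Z)

f factors as (x^2 - 139)(x^2 - 159), so the splitting field is K = Q(sqrt(139), sqrt(159)). The elements 139, 159, 22101 are all non-squares in Q, so sqrt(139) and sqrt(159) generate independent quadratic extensions. Thus [K:Q] = 4 and Gal(K/Q) is generated by the two order-2 automorphisms sqrt(139) ↦ -sqrt(139) and sqrt(159) ↦ -sqrt(159), giving V_4.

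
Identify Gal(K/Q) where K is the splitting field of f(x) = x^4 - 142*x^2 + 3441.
Gal(K/Q) = V_4 (Klein four-group, Z/2Z × Z/2Z)

f factors as (x^2 - 31)(x^2 - 111), so the splitting field is K = Q(sqrt(31), sqrt(111)). The elements 31, 111, 3441 are all non-squares in Q, so sqrt(31) and sqrt(111) generate independent quadratic extensions. Thus [K:Q] = 4 and Gal(K/Q) is generated by the two order-2 automorphisms sqrt(31) ↦ -sqrt(31) and sqrt(111) ↦ -sqrt(111), giving V_4.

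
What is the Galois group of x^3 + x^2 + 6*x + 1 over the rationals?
Gal(K/Q) = S_3 (symmetric group of order 6)

Compute the discriminant of x^3 + (1)*x^2 + (6)*x + (1): Δ = -751. Since Δ is not a rational square, the Galois group is not contained in A_3; it must be the full S_3 (irreducibility of the cubic rules out anything smaller).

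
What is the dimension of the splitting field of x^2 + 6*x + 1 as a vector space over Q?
[K:Q] = 2

The discriminant of x^2 + (6)*x + (1) is b^2 - 4c = 36 - (4) = 32. Since 32 is not a perfect square in Q, the polynomial is irreducible over Q. Its two roots generate a degree-2 extension, so [K:Q] = 2.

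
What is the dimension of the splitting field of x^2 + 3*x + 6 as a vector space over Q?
[K:Q] = 2

The discriminant of x^2 + (3)*x + (6) is b^2 - 4c = 9 - (24) = -15. Since -15 is not a perfect square in Q, the polynomial is irreducible over Q. Its two roots generate a degree-2 extension, so [K:Q] = 2.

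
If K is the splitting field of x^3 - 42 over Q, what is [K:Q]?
[K:Q] = 6

x^3 - 42 has one real root r = 42^(1/3) and two complex roots r*zeta_3, r*zeta_3^2 where zeta_3 = e^(2*pi*i/3). The splitting field is Q(r, zeta_3). [Q(r):Q] = 3 and [Q(zeta_3):Q] = 2 with gcd = 1, so [Q(r, zeta_3):Q] = 3 * 2 = 6.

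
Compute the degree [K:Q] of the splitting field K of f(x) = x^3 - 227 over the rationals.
[K:Q] = 6

x^3 - 227 has one real root r = 227^(1/3) and two complex roots r*zeta_3, r*zeta_3^2 where zeta_3 = e^(2*pi*i/3). The splitting field is Q(r, zeta_3). [Q(r):Q] = 3 and [Q(zeta_3):Q] = 2 with gcd = 1, so [Q(r, zeta_3):Q] = 3 * 2 = 6.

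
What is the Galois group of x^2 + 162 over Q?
Gal(K/Q) = Z/2Z (cyclic of order 2)

x^2 + 162 is irreducible over Q since -162 is not a rational square. The splitting field Q(sqrt(-162)) has degree 2 over Q, and its unique nontrivial automorphism is sqrt(-162) ↦ -sqrt(-162). Hence Gal(Q(sqrt(-162))/Q) = Z/2Z.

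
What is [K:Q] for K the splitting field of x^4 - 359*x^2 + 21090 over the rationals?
[K:Q] = 4

f factors as (x^2 - 74)(x^2 - 285); the splitting field is K = Q(sqrt(74), sqrt(285)). Since 74, 285, and 21090 are all non-squares in Q, the three subfields Q(sqrt(74)), Q(sqrt(285)), Q(sqrt(21090)) are distinct degree-2 extensions, so [K:Q] = 4 (Klein four Galois group).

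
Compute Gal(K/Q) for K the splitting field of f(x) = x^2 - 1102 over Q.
Gal(K/Q) = Z/2Z (cyclic of order 2)

x^2 - 1102 is irreducible over Q since 1102 is not a rational square. The splitting field Q(sqrt(1102)) has degree 2 over Q, and its unique nontrivial automorphism is sqrt(1102) ↦ -sqrt(1102). Hence Gal(Q(sqrt(1102))/Q) = Z/2Z.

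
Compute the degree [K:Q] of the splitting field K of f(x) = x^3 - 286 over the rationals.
[K:Q] = 6

x^3 - 286 has one real root r = 286^(1/3) and two complex roots r*zeta_3, r*zeta_3^2 where zeta_3 = e^(2*pi*i/3). The splitting field is Q(r, zeta_3). [Q(r):Q] = 3 and [Q(zeta_3):Q] = 2 with gcd = 1, so [Q(r, zeta_3):Q] = 3 * 2 = 6.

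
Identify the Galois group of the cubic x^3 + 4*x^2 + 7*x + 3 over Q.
Gal(K/Q) = S_3 (symmetric group of order 6)

Compute the discriminant of x^3 + (4)*x^2 + (7)*x + (3): Δ = -87. Since Δ is not a rational square, the Galois group is not contained in A_3; it must be the full S_3 (irreducibility of the cubic rules out anything smaller).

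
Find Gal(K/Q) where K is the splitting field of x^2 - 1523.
Gal(K/Q) = Z/2Z (cyclic of order 2)

x^2 - 1523 is irreducible over Q since 1523 is not a rational square. The splitting field Q(sqrt(1523)) has degree 2 over Q, and its unique nontrivial automorphism is sqrt(1523) ↦ -sqrt(1523). Hence Gal(Q(sqrt(1523))/Q) = Z/2Z.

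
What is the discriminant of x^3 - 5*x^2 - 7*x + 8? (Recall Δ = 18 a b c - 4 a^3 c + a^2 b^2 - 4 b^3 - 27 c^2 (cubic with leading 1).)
Δ = 9909

For x^3 + a x^2 + b x + c the discriminant is Δ = 18 a b c - 4 a^3 c + a^2 b^2 - 4 b^3 - 27 c^2.
Plug a = -5, b = -7, c = 8:
  18*(-5)*(-7)*(8) - 4*(-5)^3*(8) + (-5)^2*(-7)^2 - 4*(-7)^3 - 27*(8)^2
  = 5040 + (4000) + 1225 + (1372) + (-1728)
  = 9909.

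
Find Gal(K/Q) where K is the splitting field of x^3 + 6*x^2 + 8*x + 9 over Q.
Gal(K/Q) = S_3 (symmetric group of order 6)

Compute the discriminant of x^3 + (6)*x^2 + (8)*x + (9): Δ = -1931. Since Δ is not a rational square, the Galois group is not contained in A_3; it must be the full S_3 (irreducibility of the cubic rules out anything smaller).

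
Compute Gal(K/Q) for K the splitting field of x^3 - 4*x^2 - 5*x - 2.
Gal(K/Q) = S_3 (symmetric group of order 6)

Compute the discriminant of x^3 + (-4)*x^2 + (-5)*x + (-2): Δ = -440. Since Δ is not a rational square, the Galois group is not contained in A_3; it must be the full S_3 (irreducibility of the cubic rules out anything smaller).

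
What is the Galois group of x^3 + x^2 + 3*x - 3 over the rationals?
Gal(K/Q) = S_3 (symmetric group of order 6)

Compute the discriminant of x^3 + (1)*x^2 + (3)*x + (-3): Δ = -492. Since Δ is not a rational square, the Galois group is not contained in A_3; it must be the full S_3 (irreducibility of the cubic rules out anything smaller).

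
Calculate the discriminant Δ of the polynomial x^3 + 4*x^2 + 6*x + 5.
Δ = -83

For x^3 + a x^2 + b x + c the discriminant is Δ = 18 a b c - 4 a^3 c + a^2 b^2 - 4 b^3 - 27 c^2.
Plug a = 4, b = 6, c = 5:
  18*(4)*(6)*(5) - 4*(4)^3*(5) + (4)^2*(6)^2 - 4*(6)^3 - 27*(5)^2
  = 2160 + (-1280) + 576 + (-864) + (-675)
  = -83.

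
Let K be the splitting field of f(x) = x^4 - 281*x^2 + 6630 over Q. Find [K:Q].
[K:Q] = 4

f factors as (x^2 - 255)(x^2 - 26); the splitting field is K = Q(sqrt(255), sqrt(26)). Since 255, 26, and 6630 are all non-squares in Q, the three subfields Q(sqrt(255)), Q(sqrt(26)), Q(sqrt(6630)) are distinct degree-2 extensions, so [K:Q] = 4 (Klein four Galois group).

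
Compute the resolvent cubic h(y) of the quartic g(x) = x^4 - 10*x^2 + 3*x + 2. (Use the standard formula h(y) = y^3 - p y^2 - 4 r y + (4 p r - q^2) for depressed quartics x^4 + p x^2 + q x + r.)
h(y) = y^3 + 10*y^2 - 8*y - 89

Identify coefficients: p = -10, q = 3, r = 2.
Plug into h(y) = y^3 - p y^2 - 4 r y + (4 p r - q^2):
  h(y) = y^3 - (-10) y^2 - 4*(2) y + (4*(-10)*(2) - (3)^2)
       = y^3 + (10) y^2 + (-8) y + (-89).
Simplifying: h(y) = y^3 + 10*y^2 - 8*y - 89.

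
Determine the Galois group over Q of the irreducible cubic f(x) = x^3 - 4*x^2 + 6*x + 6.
Gal(K/Q) = S_3 (symmetric group of order 6)

Compute the discriminant of x^3 + (-4)*x^2 + (6)*x + (6): Δ = -2316. Since Δ is not a rational square, the Galois group is not contained in A_3; it must be the full S_3 (irreducibility of the cubic rules out anything smaller).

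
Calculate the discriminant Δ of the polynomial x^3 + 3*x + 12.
Δ = -3996

For a depressed cubic x^3 + p x + q the discriminant is Δ = -4 p^3 - 27 q^2 = -4*(3)^3 - 27*(12)^2 = -108 - 3888 = -3996.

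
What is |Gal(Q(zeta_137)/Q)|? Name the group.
|Gal(Q(zeta_137)/Q)| = phi(137) = 136; group ≅ (Z/137Z)^* ≅ Z/136Z

The n-th cyclotomic polynomial Φ_137(x) is the minimal polynomial of zeta_137 over Q and has degree phi(137) = 136. So Q(zeta_137) is a degree-136 Galois extension with Galois group (Z/137Z)^*. (Z/137Z)^* is cyclic since 137 is an odd prime power (or 4). Hence Gal(Q(zeta_137)/Q) ≅ Z/136Z.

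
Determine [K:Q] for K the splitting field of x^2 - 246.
[K:Q] = 2

The polynomial x^2 - 246 is irreducible over Q since 246 is not a perfect square. Its splitting field is Q(sqrt(246)), which has degree 2 over Q.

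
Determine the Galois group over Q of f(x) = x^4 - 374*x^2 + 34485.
Gal(K/Q) = V_4 (Klein four-group, Z/2Z × Z/2Z)

f factors as (x^2 - 209)(x^2 - 165), so the splitting field is K = Q(sqrt(209), sqrt(165)). The elements 209, 165, 34485 are all non-squares in Q, so sqrt(209) and sqrt(165) generate independent quadratic extensions. Thus [K:Q] = 4 and Gal(K/Q) is generated by the two order-2 automorphisms sqrt(209) ↦ -sqrt(209) and sqrt(165) ↦ -sqrt(165), giving V_4.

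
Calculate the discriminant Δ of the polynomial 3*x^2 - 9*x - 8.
Δ = 177

For a quadratic a x^2 + b x + c the discriminant is Δ = b^2 - 4ac = (-9)^2 - 4*(3)*(-8) = 81 - (-96) = 177.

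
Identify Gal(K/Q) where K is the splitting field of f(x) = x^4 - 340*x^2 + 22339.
Gal(K/Q) = V_4 (Klein four-group, Z/2Z × Z/2Z)

f factors as (x^2 - 251)(x^2 - 89), so the splitting field is K = Q(sqrt(251), sqrt(89)). The elements 251, 89, 22339 are all non-squares in Q, so sqrt(251) and sqrt(89) generate independent quadratic extensions. Thus [K:Q] = 4 and Gal(K/Q) is generated by the two order-2 automorphisms sqrt(251) ↦ -sqrt(251) and sqrt(89) ↦ -sqrt(89), giving V_4.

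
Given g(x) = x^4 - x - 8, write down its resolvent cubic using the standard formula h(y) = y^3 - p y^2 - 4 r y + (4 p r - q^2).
h(y) = y^3 + 32*y - 1

Identify coefficients: p = 0, q = -1, r = -8.
Plug into h(y) = y^3 - p y^2 - 4 r y + (4 p r - q^2):
  h(y) = y^3 - (0) y^2 - 4*(-8) y + (4*(0)*(-8) - (-1)^2)
       = y^3 + (0) y^2 + (32) y + (-1).
Simplifying: h(y) = y^3 + 32*y - 1.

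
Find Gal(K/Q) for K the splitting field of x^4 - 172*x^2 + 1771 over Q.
Gal(K/Q) = V_4 (Klein four-group, Z/2Z × Z/2Z)

f factors as (x^2 - 161)(x^2 - 11), so the splitting field is K = Q(sqrt(161), sqrt(11)). The elements 161, 11, 1771 are all non-squares in Q, so sqrt(161) and sqrt(11) generate independent quadratic extensions. Thus [K:Q] = 4 and Gal(K/Q) is generated by the two order-2 automorphisms sqrt(161) ↦ -sqrt(161) and sqrt(11) ↦ -sqrt(11), giving V_4.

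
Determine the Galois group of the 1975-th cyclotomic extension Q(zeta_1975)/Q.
|Gal(Q(zeta_1975)/Q)| = phi(1975) = 1560; group ≅ (Z/1975Z)^* ≅ Z/20Z × Z/78Z

The n-th cyclotomic polynomial Φ_1975(x) is the minimal polynomial of zeta_1975 over Q and has degree phi(1975) = 1560. So Q(zeta_1975) is a degree-1560 Galois extension with Galois group (Z/1975Z)^*. By CRT, (Z/1975Z)^* ≅ (Z/25Z)^* × (Z/79Z)^*. Each prime-power unit group is (Z/25Z)^* ≅ Z/20Z; (Z/79Z)^* ≅ Z/78Z. Hence Gal(Q(zeta_1975)/Q) ≅ Z/20Z × Z/78Z.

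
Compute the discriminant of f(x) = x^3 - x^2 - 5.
Δ = -695

For x^3 + a x^2 + b x + c the discriminant is Δ = 18 a b c - 4 a^3 c + a^2 b^2 - 4 b^3 - 27 c^2.
Plug a = -1, b = 0, c = -5:
  18*(-1)*(0)*(-5) - 4*(-1)^3*(-5) + (-1)^2*(0)^2 - 4*(0)^3 - 27*(-5)^2
  = 0 + (-20) + 0 + (0) + (-675)
  = -695.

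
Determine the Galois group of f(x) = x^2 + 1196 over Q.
Gal(K/Q) = Z/2Z (cyclic of order 2)

x^2 + 1196 is irreducible over Q since -1196 is not a rational square. The splitting field Q(sqrt(-1196)) has degree 2 over Q, and its unique nontrivial automorphism is sqrt(-1196) ↦ -sqrt(-1196). Hence Gal(Q(sqrt(-1196))/Q) = Z/2Z.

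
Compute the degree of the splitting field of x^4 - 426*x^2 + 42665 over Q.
[K:Q] = 4

f factors as (x^2 - 265)(x^2 - 161); the splitting field is K = Q(sqrt(265), sqrt(161)). Since 265, 161, and 42665 are all non-squares in Q, the three subfields Q(sqrt(265)), Q(sqrt(161)), Q(sqrt(42665)) are distinct degree-2 extensions, so [K:Q] = 4 (Klein four Galois group).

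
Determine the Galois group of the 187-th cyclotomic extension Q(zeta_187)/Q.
|Gal(Q(zeta_187)/Q)| = phi(187) = 160; group ≅ (Z/187Z)^* ≅ Z/10Z × Z/16Z

The n-th cyclotomic polynomial Φ_187(x) is the minimal polynomial of zeta_187 over Q and has degree phi(187) = 160. So Q(zeta_187) is a degree-160 Galois extension with Galois group (Z/187Z)^*. By CRT, (Z/187Z)^* ≅ (Z/11Z)^* × (Z/17Z)^*. Each prime-power unit group is (Z/11Z)^* ≅ Z/10Z; (Z/17Z)^* ≅ Z/16Z. Hence Gal(Q(zeta_187)/Q) ≅ Z/10Z × Z/16Z.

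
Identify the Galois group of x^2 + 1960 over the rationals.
Gal(K/Q) = Z/2Z (cyclic of order 2)

x^2 + 1960 is irreducible over Q since -1960 is not a rational square. The splitting field Q(sqrt(-1960)) has degree 2 over Q, and its unique nontrivial automorphism is sqrt(-1960) ↦ -sqrt(-1960). Hence Gal(Q(sqrt(-1960))/Q) = Z/2Z.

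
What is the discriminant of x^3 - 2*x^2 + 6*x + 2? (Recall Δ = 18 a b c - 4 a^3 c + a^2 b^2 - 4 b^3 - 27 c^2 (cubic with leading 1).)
Δ = -1196

For x^3 + a x^2 + b x + c the discriminant is Δ = 18 a b c - 4 a^3 c + a^2 b^2 - 4 b^3 - 27 c^2.
Plug a = -2, b = 6, c = 2:
  18*(-2)*(6)*(2) - 4*(-2)^3*(2) + (-2)^2*(6)^2 - 4*(6)^3 - 27*(2)^2
  = -432 + (64) + 144 + (-864) + (-108)
  = -1196.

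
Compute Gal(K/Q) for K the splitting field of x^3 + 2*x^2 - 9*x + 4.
Gal(K/Q) = S_3 (symmetric group of order 6)

Compute the discriminant of x^3 + (2)*x^2 + (-9)*x + (4): Δ = 1384. Since Δ is not a rational square, the Galois group is not contained in A_3; it must be the full S_3 (irreducibility of the cubic rules out anything smaller).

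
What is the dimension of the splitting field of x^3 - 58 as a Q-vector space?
[K:Q] = 6

x^3 - 58 has one real root r = 58^(1/3) and two complex roots r*zeta_3, r*zeta_3^2 where zeta_3 = e^(2*pi*i/3). The splitting field is Q(r, zeta_3). [Q(r):Q] = 3 and [Q(zeta_3):Q] = 2 with gcd = 1, so [Q(r, zeta_3):Q] = 3 * 2 = 6.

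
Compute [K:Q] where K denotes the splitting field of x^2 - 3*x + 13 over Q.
[K:Q] = 2

The discriminant of x^2 + (-3)*x + (13) is b^2 - 4c = 9 - (52) = -43. Since -43 is not a perfect square in Q, the polynomial is irreducible over Q. Its two roots generate a degree-2 extension, so [K:Q] = 2.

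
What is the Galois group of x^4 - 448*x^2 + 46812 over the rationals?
Gal(K/Q) = V_4 (Klein four-group, Z/2Z × Z/2Z)

f factors as (x^2 - 166)(x^2 - 282), so the splitting field is K = Q(sqrt(166), sqrt(282)). The elements 166, 282, 46812 are all non-squares in Q, so sqrt(166) and sqrt(282) generate independent quadratic extensions. Thus [K:Q] = 4 and Gal(K/Q) is generated by the two order-2 automorphisms sqrt(166) ↦ -sqrt(166) and sqrt(282) ↦ -sqrt(282), giving V_4.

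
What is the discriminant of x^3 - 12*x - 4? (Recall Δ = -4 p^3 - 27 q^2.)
Δ = 6480

For a depressed cubic x^3 + p x + q the discriminant is Δ = -4 p^3 - 27 q^2 = -4*(-12)^3 - 27*(-4)^2 = 6912 - 432 = 6480.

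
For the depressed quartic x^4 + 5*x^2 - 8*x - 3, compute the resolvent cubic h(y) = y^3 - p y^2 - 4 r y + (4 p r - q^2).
h(y) = y^3 - 5*y^2 + 12*y - 124

Identify coefficients: p = 5, q = -8, r = -3.
Plug into h(y) = y^3 - p y^2 - 4 r y + (4 p r - q^2):
  h(y) = y^3 - (5) y^2 - 4*(-3) y + (4*(5)*(-3) - (-8)^2)
       = y^3 + (-5) y^2 + (12) y + (-124).
Simplifying: h(y) = y^3 - 5*y^2 + 12*y - 124.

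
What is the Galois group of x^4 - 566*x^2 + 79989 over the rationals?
Gal(K/Q) = V_4 (Klein four-group, Z/2Z × Z/2Z)

f factors as (x^2 - 273)(x^2 - 293), so the splitting field is K = Q(sqrt(273), sqrt(293)). The elements 273, 293, 79989 are all non-squares in Q, so sqrt(273) and sqrt(293) generate independent quadratic extensions. Thus [K:Q] = 4 and Gal(K/Q) is generated by the two order-2 automorphisms sqrt(273) ↦ -sqrt(273) and sqrt(293) ↦ -sqrt(293), giving V_4.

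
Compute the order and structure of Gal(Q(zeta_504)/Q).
|Gal(Q(zeta_504)/Q)| = phi(504) = 144; group ≅ (Z/504Z)^* ≅ Z/2Z × Z/2Z × Z/6Z × Z/6Z

The n-th cyclotomic polynomial Φ_504(x) is the minimal polynomial of zeta_504 over Q and has degree phi(504) = 144. So Q(zeta_504) is a degree-144 Galois extension with Galois group (Z/504Z)^*. By CRT, (Z/504Z)^* ≅ (Z/8Z)^* × (Z/9Z)^* × (Z/7Z)^*. Each prime-power unit group is (Z/8Z)^* ≅ Z/2Z × Z/2Z; (Z/9Z)^* ≅ Z/6Z; (Z/7Z)^* ≅ Z/6Z. Hence Gal(Q(zeta_504)/Q) ≅ Z/2Z × Z/2Z × Z/6Z × Z/6Z.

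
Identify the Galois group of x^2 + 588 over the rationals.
Gal(K/Q) = Z/2Z (cyclic of order 2)

x^2 + 588 is irreducible over Q since -588 is not a rational square. The splitting field Q(sqrt(-588)) has degree 2 over Q, and its unique nontrivial automorphism is sqrt(-588) ↦ -sqrt(-588). Hence Gal(Q(sqrt(-588))/Q) = Z/2Z.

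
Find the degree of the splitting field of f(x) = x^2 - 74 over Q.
[K:Q] = 2

The polynomial x^2 - 74 is irreducible over Q since 74 is not a perfect square. Its splitting field is Q(sqrt(74)), which has degree 2 over Q.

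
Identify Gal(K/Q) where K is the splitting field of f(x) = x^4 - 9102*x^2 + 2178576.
Gal(K/Q) = Z/2Z (cyclic of order 2)

f factors as (x^2 - 8856)(x^2 - 246), so the splitting field is K = Q(sqrt(8856), sqrt(246)). The squarefree part of 8856 is 246 and the squarefree part of 246 is also 246, so sqrt(8856) and sqrt(246) are both rational multiples of sqrt(246). Hence Q(sqrt(8856)) = Q(sqrt(246)) = Q(sqrt(246)), and the splitting field collapses to a single degree-2 extension with Galois group Z/2Z.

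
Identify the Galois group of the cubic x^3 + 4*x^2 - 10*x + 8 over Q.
Gal(K/Q) = S_3 (symmetric group of order 6)

Compute the discriminant of x^3 + (4)*x^2 + (-10)*x + (8): Δ = -3936. Since Δ is not a rational square, the Galois group is not contained in A_3; it must be the full S_3 (irreducibility of the cubic rules out anything smaller).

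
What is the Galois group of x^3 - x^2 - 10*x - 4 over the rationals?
Gal(K/Q) = S_3 (symmetric group of order 6)

Compute the discriminant of x^3 + (-1)*x^2 + (-10)*x + (-4): Δ = 2932. Since Δ is not a rational square, the Galois group is not contained in A_3; it must be the full S_3 (irreducibility of the cubic rules out anything smaller).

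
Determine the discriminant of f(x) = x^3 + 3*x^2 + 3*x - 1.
Δ = -108

For x^3 + a x^2 + b x + c the discriminant is Δ = 18 a b c - 4 a^3 c + a^2 b^2 - 4 b^3 - 27 c^2.
Plug a = 3, b = 3, c = -1:
  18*(3)*(3)*(-1) - 4*(3)^3*(-1) + (3)^2*(3)^2 - 4*(3)^3 - 27*(-1)^2
  = -162 + (108) + 81 + (-108) + (-27)
  = -108.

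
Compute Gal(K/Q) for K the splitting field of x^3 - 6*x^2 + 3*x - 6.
Gal(K/Q) = S_3 (symmetric group of order 6)

Compute the discriminant of x^3 + (-6)*x^2 + (3)*x + (-6): Δ = -3996. Since Δ is not a rational square, the Galois group is not contained in A_3; it must be the full S_3 (irreducibility of the cubic rules out anything smaller).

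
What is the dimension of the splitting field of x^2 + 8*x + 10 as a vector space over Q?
[K:Q] = 2

The discriminant of x^2 + (8)*x + (10) is b^2 - 4c = 64 - (40) = 24. Since 24 is not a perfect square in Q, the polynomial is irreducible over Q. Its two roots generate a degree-2 extension, so [K:Q] = 2.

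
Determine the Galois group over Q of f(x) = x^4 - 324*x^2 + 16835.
Gal(K/Q) = V_4 (Klein four-group, Z/2Z × Z/2Z)

f factors as (x^2 - 65)(x^2 - 259), so the splitting field is K = Q(sqrt(65), sqrt(259)). The elements 65, 259, 16835 are all non-squares in Q, so sqrt(65) and sqrt(259) generate independent quadratic extensions. Thus [K:Q] = 4 and Gal(K/Q) is generated by the two order-2 automorphisms sqrt(65) ↦ -sqrt(65) and sqrt(259) ↦ -sqrt(259), giving V_4.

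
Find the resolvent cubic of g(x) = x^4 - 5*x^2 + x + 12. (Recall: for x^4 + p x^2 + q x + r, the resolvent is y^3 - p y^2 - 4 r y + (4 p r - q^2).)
h(y) = y^3 + 5*y^2 - 48*y - 241

Identify coefficients: p = -5, q = 1, r = 12.
Plug into h(y) = y^3 - p y^2 - 4 r y + (4 p r - q^2):
  h(y) = y^3 - (-5) y^2 - 4*(12) y + (4*(-5)*(12) - (1)^2)
       = y^3 + (5) y^2 + (-48) y + (-241).
Simplifying: h(y) = y^3 + 5*y^2 - 48*y - 241.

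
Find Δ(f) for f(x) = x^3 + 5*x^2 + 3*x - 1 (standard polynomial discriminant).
Δ = 320

For x^3 + a x^2 + b x + c the discriminant is Δ = 18 a b c - 4 a^3 c + a^2 b^2 - 4 b^3 - 27 c^2.
Plug a = 5, b = 3, c = -1:
  18*(5)*(3)*(-1) - 4*(5)^3*(-1) + (5)^2*(3)^2 - 4*(3)^3 - 27*(-1)^2
  = -270 + (500) + 225 + (-108) + (-27)
  = 320.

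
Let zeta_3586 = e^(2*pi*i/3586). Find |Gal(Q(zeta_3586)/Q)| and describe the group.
|Gal(Q(zeta_3586)/Q)| = phi(3586) = 1620; group ≅ (Z/3586Z)^* ≅ Z/10Z × Z/162Z

The n-th cyclotomic polynomial Φ_3586(x) is the minimal polynomial of zeta_3586 over Q and has degree phi(3586) = 1620. So Q(zeta_3586) is a degree-1620 Galois extension with Galois group (Z/3586Z)^*. By CRT, (Z/3586Z)^* ≅ (Z/2Z)^* × (Z/11Z)^* × (Z/163Z)^*. Each prime-power unit group is (Z/2Z)^* ≅ trivial group (order 1); (Z/11Z)^* ≅ Z/10Z; (Z/163Z)^* ≅ Z/162Z. Hence Gal(Q(zeta_3586)/Q) ≅ Z/10Z × Z/162Z.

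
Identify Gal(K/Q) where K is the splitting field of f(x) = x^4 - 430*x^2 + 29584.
Gal(K/Q) = Z/2Z (cyclic of order 2)

f factors as (x^2 - 86)(x^2 - 344), so the splitting field is K = Q(sqrt(86), sqrt(344)). The squarefree part of 86 is 86 and the squarefree part of 344 is also 86, so sqrt(86) and sqrt(344) are both rational multiples of sqrt(86). Hence Q(sqrt(86)) = Q(sqrt(344)) = Q(sqrt(86)), and the splitting field collapses to a single degree-2 extension with Galois group Z/2Z.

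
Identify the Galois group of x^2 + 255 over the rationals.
Gal(K/Q) = Z/2Z (cyclic of order 2)

x^2 + 255 is irreducible over Q since -255 is not a rational square. The splitting field Q(sqrt(-255)) has degree 2 over Q, and its unique nontrivial automorphism is sqrt(-255) ↦ -sqrt(-255). Hence Gal(Q(sqrt(-255))/Q) = Z/2Z.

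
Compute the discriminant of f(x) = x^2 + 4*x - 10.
Δ = 56

For a quadratic a x^2 + b x + c the discriminant is Δ = b^2 - 4ac = (4)^2 - 4*(1)*(-10) = 16 - (-40) = 56.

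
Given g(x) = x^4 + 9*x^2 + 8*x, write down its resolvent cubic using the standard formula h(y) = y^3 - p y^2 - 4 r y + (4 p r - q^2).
h(y) = y^3 - 9*y^2 - 64

Identify coefficients: p = 9, q = 8, r = 0.
Plug into h(y) = y^3 - p y^2 - 4 r y + (4 p r - q^2):
  h(y) = y^3 - (9) y^2 - 4*(0) y + (4*(9)*(0) - (8)^2)
       = y^3 + (-9) y^2 + (0) y + (-64).
Simplifying: h(y) = y^3 - 9*y^2 - 64.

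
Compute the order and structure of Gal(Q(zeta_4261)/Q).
|Gal(Q(zeta_4261)/Q)| = phi(4261) = 4260; group ≅ (Z/4261Z)^* ≅ Z/4260Z

The n-th cyclotomic polynomial Φ_4261(x) is the minimal polynomial of zeta_4261 over Q and has degree phi(4261) = 4260. So Q(zeta_4261) is a degree-4260 Galois extension with Galois group (Z/4261Z)^*. (Z/4261Z)^* is cyclic since 4261 is an odd prime power (or 4). Hence Gal(Q(zeta_4261)/Q) ≅ Z/4260Z.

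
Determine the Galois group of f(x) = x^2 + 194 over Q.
Gal(K/Q) = Z/2Z (cyclic of order 2)

x^2 + 194 is irreducible over Q since -194 is not a rational square. The splitting field Q(sqrt(-194)) has degree 2 over Q, and its unique nontrivial automorphism is sqrt(-194) ↦ -sqrt(-194). Hence Gal(Q(sqrt(-194))/Q) = Z/2Z.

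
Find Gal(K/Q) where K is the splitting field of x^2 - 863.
Gal(K/Q) = Z/2Z (cyclic of order 2)

x^2 - 863 is irreducible over Q since 863 is not a rational square. The splitting field Q(sqrt(863)) has degree 2 over Q, and its unique nontrivial automorphism is sqrt(863) ↦ -sqrt(863). Hence Gal(Q(sqrt(863))/Q) = Z/2Z.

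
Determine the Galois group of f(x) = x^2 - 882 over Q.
Gal(K/Q) = Z/2Z (cyclic of order 2)

x^2 - 882 is irreducible over Q since 882 is not a rational square. The splitting field Q(sqrt(882)) has degree 2 over Q, and its unique nontrivial automorphism is sqrt(882) ↦ -sqrt(882). Hence Gal(Q(sqrt(882))/Q) = Z/2Z.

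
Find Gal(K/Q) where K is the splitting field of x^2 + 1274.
Gal(K/Q) = Z/2Z (cyclic of order 2)

x^2 + 1274 is irreducible over Q since -1274 is not a rational square. The splitting field Q(sqrt(-1274)) has degree 2 over Q, and its unique nontrivial automorphism is sqrt(-1274) ↦ -sqrt(-1274). Hence Gal(Q(sqrt(-1274))/Q) = Z/2Z.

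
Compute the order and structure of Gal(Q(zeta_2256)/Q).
|Gal(Q(zeta_2256)/Q)| = phi(2256) = 736; group ≅ (Z/2256Z)^* ≅ Z/2Z × Z/2Z × Z/4Z × Z/46Z

The n-th cyclotomic polynomial Φ_2256(x) is the minimal polynomial of zeta_2256 over Q and has degree phi(2256) = 736. So Q(zeta_2256) is a degree-736 Galois extension with Galois group (Z/2256Z)^*. By CRT, (Z/2256Z)^* ≅ (Z/16Z)^* × (Z/3Z)^* × (Z/47Z)^*. Each prime-power unit group is (Z/16Z)^* ≅ Z/2Z × Z/4Z; (Z/3Z)^* ≅ Z/2Z; (Z/47Z)^* ≅ Z/46Z. Hence Gal(Q(zeta_2256)/Q) ≅ Z/2Z × Z/2Z × Z/4Z × Z/46Z.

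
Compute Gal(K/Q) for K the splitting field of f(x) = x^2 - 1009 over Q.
Gal(K/Q) = Z/2Z (cyclic of order 2)

x^2 - 1009 is irreducible over Q since 1009 is not a rational square. The splitting field Q(sqrt(1009)) has degree 2 over Q, and its unique nontrivial automorphism is sqrt(1009) ↦ -sqrt(1009). Hence Gal(Q(sqrt(1009))/Q) = Z/2Z.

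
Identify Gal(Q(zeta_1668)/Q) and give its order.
|Gal(Q(zeta_1668)/Q)| = phi(1668) = 552; group ≅ (Z/1668Z)^* ≅ Z/2Z × Z/2Z × Z/138Z

The n-th cyclotomic polynomial Φ_1668(x) is the minimal polynomial of zeta_1668 over Q and has degree phi(1668) = 552. So Q(zeta_1668) is a degree-552 Galois extension with Galois group (Z/1668Z)^*. By CRT, (Z/1668Z)^* ≅ (Z/4Z)^* × (Z/3Z)^* × (Z/139Z)^*. Each prime-power unit group is (Z/4Z)^* ≅ Z/2Z; (Z/3Z)^* ≅ Z/2Z; (Z/139Z)^* ≅ Z/138Z. Hence Gal(Q(zeta_1668)/Q) ≅ Z/2Z × Z/2Z × Z/138Z.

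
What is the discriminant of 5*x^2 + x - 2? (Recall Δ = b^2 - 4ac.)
Δ = 41

For a quadratic a x^2 + b x + c the discriminant is Δ = b^2 - 4ac = (1)^2 - 4*(5)*(-2) = 1 - (-40) = 41.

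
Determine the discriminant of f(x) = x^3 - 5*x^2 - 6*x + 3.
Δ = 4641

For x^3 + a x^2 + b x + c the discriminant is Δ = 18 a b c - 4 a^3 c + a^2 b^2 - 4 b^3 - 27 c^2.
Plug a = -5, b = -6, c = 3:
  18*(-5)*(-6)*(3) - 4*(-5)^3*(3) + (-5)^2*(-6)^2 - 4*(-6)^3 - 27*(3)^2
  = 1620 + (1500) + 900 + (864) + (-243)
  = 4641.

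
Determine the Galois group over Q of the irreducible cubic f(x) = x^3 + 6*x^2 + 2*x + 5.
Gal(K/Q) = S_3 (symmetric group of order 6)

Compute the discriminant of x^3 + (6)*x^2 + (2)*x + (5): Δ = -3803. Since Δ is not a rational square, the Galois group is not contained in A_3; it must be the full S_3 (irreducibility of the cubic rules out anything smaller).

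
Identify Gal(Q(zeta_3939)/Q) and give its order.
|Gal(Q(zeta_3939)/Q)| = phi(3939) = 2400; group ≅ (Z/3939Z)^* ≅ Z/2Z × Z/12Z × Z/100Z

The n-th cyclotomic polynomial Φ_3939(x) is the minimal polynomial of zeta_3939 over Q and has degree phi(3939) = 2400. So Q(zeta_3939) is a degree-2400 Galois extension with Galois group (Z/3939Z)^*. By CRT, (Z/3939Z)^* ≅ (Z/3Z)^* × (Z/13Z)^* × (Z/101Z)^*. Each prime-power unit group is (Z/3Z)^* ≅ Z/2Z; (Z/13Z)^* ≅ Z/12Z; (Z/101Z)^* ≅ Z/100Z. Hence Gal(Q(zeta_3939)/Q) ≅ Z/2Z × Z/12Z × Z/100Z.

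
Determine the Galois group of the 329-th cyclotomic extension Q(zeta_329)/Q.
|Gal(Q(zeta_329)/Q)| = phi(329) = 276; group ≅ (Z/329Z)^* ≅ Z/6Z × Z/46Z

The n-th cyclotomic polynomial Φ_329(x) is the minimal polynomial of zeta_329 over Q and has degree phi(329) = 276. So Q(zeta_329) is a degree-276 Galois extension with Galois group (Z/329Z)^*. By CRT, (Z/329Z)^* ≅ (Z/7Z)^* × (Z/47Z)^*. Each prime-power unit group is (Z/7Z)^* ≅ Z/6Z; (Z/47Z)^* ≅ Z/46Z. Hence Gal(Q(zeta_329)/Q) ≅ Z/6Z × Z/46Z.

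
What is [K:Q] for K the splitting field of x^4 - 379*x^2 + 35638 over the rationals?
[K:Q] = 4

f factors as (x^2 - 206)(x^2 - 173); the splitting field is K = Q(sqrt(206), sqrt(173)). Since 206, 173, and 35638 are all non-squares in Q, the three subfields Q(sqrt(206)), Q(sqrt(173)), Q(sqrt(35638)) are distinct degree-2 extensions, so [K:Q] = 4 (Klein four Galois group).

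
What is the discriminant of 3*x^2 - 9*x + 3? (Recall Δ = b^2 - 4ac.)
Δ = 45

For a quadratic a x^2 + b x + c the discriminant is Δ = b^2 - 4ac = (-9)^2 - 4*(3)*(3) = 81 - (36) = 45.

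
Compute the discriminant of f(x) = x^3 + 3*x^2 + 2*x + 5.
Δ = -671

For x^3 + a x^2 + b x + c the discriminant is Δ = 18 a b c - 4 a^3 c + a^2 b^2 - 4 b^3 - 27 c^2.
Plug a = 3, b = 2, c = 5:
  18*(3)*(2)*(5) - 4*(3)^3*(5) + (3)^2*(2)^2 - 4*(2)^3 - 27*(5)^2
  = 540 + (-540) + 36 + (-32) + (-675)
  = -671.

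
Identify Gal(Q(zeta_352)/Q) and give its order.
|Gal(Q(zeta_352)/Q)| = phi(352) = 160; group ≅ (Z/352Z)^* ≅ Z/2Z × Z/8Z × Z/10Z

The n-th cyclotomic polynomial Φ_352(x) is the minimal polynomial of zeta_352 over Q and has degree phi(352) = 160. So Q(zeta_352) is a degree-160 Galois extension with Galois group (Z/352Z)^*. By CRT, (Z/352Z)^* ≅ (Z/32Z)^* × (Z/11Z)^*. Each prime-power unit group is (Z/32Z)^* ≅ Z/2Z × Z/8Z; (Z/11Z)^* ≅ Z/10Z. Hence Gal(Q(zeta_352)/Q) ≅ Z/2Z × Z/8Z × Z/10Z.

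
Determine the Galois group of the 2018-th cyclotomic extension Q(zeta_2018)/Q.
|Gal(Q(zeta_2018)/Q)| = phi(2018) = 1008; group ≅ (Z/2018Z)^* ≅ Z/1008Z

The n-th cyclotomic polynomial Φ_2018(x) is the minimal polynomial of zeta_2018 over Q and has degree phi(2018) = 1008. So Q(zeta_2018) is a degree-1008 Galois extension with Galois group (Z/2018Z)^*. By CRT, (Z/2018Z)^* ≅ (Z/2Z)^* × (Z/1009Z)^*. Each prime-power unit group is (Z/2Z)^* ≅ trivial group (order 1); (Z/1009Z)^* ≅ Z/1008Z. Hence Gal(Q(zeta_2018)/Q) ≅ Z/1008Z.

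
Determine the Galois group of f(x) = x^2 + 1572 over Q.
Gal(K/Q) = Z/2Z (cyclic of order 2)

x^2 + 1572 is irreducible over Q since -1572 is not a rational square. The splitting field Q(sqrt(-1572)) has degree 2 over Q, and its unique nontrivial automorphism is sqrt(-1572) ↦ -sqrt(-1572). Hence Gal(Q(sqrt(-1572))/Q) = Z/2Z.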